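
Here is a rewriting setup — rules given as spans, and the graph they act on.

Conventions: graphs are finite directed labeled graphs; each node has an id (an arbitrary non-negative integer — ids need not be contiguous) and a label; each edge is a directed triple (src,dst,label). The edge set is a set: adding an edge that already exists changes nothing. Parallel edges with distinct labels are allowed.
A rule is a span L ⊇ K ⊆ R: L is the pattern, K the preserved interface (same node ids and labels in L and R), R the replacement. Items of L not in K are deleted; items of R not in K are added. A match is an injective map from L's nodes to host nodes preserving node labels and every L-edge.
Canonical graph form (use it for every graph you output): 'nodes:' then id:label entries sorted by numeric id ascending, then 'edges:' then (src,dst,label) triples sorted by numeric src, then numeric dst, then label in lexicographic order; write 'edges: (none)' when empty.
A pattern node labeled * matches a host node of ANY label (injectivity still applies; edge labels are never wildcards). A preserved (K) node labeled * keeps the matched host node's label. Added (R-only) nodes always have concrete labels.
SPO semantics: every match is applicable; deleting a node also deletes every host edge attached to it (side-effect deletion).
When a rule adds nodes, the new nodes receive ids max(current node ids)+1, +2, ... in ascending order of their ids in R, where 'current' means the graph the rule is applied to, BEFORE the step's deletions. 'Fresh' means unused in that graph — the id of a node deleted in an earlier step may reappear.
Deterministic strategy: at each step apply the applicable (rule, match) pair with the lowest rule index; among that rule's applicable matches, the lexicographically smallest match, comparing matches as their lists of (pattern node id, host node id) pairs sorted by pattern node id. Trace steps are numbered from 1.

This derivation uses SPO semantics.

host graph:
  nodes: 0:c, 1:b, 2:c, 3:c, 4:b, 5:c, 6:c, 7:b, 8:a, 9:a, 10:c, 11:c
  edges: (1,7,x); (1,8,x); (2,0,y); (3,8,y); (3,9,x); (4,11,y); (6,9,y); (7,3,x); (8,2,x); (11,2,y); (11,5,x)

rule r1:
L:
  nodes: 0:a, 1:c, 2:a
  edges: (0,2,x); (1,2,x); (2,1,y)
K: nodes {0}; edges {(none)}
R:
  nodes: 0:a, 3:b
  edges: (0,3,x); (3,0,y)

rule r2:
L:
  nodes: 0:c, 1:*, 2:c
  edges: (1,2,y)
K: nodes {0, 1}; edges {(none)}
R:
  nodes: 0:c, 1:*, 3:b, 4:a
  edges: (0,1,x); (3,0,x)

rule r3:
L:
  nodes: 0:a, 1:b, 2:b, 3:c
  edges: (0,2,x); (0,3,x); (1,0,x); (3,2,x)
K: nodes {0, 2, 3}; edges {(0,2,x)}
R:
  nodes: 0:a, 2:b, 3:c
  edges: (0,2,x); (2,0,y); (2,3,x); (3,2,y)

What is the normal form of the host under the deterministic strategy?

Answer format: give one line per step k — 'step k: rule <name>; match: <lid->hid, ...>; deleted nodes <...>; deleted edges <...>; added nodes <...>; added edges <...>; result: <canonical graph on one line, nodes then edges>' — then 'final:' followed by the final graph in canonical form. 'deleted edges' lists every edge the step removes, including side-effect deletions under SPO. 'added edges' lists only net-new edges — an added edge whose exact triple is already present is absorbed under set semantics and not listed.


step 1: rule r2; match: 0->0, 1->4, 2->11; deleted nodes 11; deleted edges (4,11,y); (11,2,y); (11,5,x); added nodes 12, 13; added edges (0,4,x); (12,0,x); result: nodes: 0:c, 1:b, 2:c, 3:c, 4:b, 5:c, 6:c, 7:b, 8:a, 9:a, 10:c, 12:b, 13:a edges: (0,4,x); (1,7,x); (1,8,x); (2,0,y); (3,8,y); (3,9,x); (6,9,y); (7,3,x); (8,2,x); (12,0,x)
step 2: rule r2; match: 0->3, 1->2, 2->0; deleted nodes 0; deleted edges (0,4,x); (2,0,y); (12,0,x); added nodes 14, 15; added edges (3,2,x); (14,3,x); result: nodes: 1:b, 2:c, 3:c, 4:b, 5:c, 6:c, 7:b, 8:a, 9:a, 10:c, 12:b, 13:a, 14:b, 15:a edges: (1,7,x); (1,8,x); (3,2,x); (3,8,y); (3,9,x); (6,9,y); (7,3,x); (8,2,x); (14,3,x)
final:
nodes: 1:b, 2:c, 3:c, 4:b, 5:c, 6:c, 7:b, 8:a, 9:a, 10:c, 12:b, 13:a, 14:b, 15:a
edges: (1,7,x); (1,8,x); (3,2,x); (3,8,y); (3,9,x); (6,9,y); (7,3,x); (8,2,x); (14,3,x)


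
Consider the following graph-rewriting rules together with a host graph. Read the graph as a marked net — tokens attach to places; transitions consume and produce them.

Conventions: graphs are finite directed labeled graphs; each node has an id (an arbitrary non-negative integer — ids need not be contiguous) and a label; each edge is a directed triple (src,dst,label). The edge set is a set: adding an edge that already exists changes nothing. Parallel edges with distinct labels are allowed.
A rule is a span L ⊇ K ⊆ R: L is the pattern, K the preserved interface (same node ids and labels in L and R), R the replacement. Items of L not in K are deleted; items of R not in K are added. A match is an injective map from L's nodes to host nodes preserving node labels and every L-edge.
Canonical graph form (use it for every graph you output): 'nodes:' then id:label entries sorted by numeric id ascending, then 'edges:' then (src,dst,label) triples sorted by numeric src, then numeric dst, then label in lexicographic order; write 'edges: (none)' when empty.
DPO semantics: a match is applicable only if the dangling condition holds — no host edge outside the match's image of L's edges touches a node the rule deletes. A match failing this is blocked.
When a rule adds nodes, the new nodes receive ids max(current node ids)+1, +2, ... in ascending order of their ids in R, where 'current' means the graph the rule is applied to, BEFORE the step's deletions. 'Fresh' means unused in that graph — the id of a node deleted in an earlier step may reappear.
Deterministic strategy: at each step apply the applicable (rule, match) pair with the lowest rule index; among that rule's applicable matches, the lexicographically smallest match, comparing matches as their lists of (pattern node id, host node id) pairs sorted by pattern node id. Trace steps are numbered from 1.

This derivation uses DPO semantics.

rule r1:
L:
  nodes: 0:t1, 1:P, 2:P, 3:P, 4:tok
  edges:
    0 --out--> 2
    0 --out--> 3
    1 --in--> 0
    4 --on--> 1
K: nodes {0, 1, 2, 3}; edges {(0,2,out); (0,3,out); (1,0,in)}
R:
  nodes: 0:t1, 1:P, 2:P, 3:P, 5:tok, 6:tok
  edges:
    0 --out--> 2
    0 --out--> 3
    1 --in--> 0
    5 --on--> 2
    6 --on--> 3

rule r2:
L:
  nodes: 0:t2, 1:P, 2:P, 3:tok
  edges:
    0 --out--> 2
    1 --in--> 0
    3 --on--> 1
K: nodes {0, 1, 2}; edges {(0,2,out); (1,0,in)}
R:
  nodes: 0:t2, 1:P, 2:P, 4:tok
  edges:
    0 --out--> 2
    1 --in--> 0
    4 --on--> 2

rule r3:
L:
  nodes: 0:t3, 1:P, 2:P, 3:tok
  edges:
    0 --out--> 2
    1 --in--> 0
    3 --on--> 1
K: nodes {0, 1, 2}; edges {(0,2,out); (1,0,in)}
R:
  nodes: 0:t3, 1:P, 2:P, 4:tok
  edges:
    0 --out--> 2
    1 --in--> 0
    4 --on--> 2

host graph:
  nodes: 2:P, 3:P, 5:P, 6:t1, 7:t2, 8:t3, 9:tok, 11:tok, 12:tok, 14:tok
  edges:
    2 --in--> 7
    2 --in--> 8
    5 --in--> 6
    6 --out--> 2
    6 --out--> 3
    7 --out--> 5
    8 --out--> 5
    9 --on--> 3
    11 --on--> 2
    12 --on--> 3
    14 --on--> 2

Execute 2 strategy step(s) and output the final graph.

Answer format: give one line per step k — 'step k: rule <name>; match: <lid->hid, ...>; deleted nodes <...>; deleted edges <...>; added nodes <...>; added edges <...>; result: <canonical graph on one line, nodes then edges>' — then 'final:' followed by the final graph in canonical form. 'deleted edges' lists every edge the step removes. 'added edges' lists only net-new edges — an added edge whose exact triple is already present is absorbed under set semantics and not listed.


step 1: rule r2; match: 0->7, 1->2, 2->5, 3->11; deleted nodes 11; deleted edges (11,2,on); added nodes 15; added edges (15,5,on); result: nodes: 2:P, 3:P, 5:P, 6:t1, 7:t2, 8:t3, 9:tok, 12:tok, 14:tok, 15:tok edges: (2,7,in); (2,8,in); (5,6,in); (6,2,out); (6,3,out); (7,5,out); (8,5,out); (9,3,on); (12,3,on); (14,2,on); (15,5,on)
step 2: rule r1; match: 0->6, 1->5, 2->2, 3->3, 4->15; deleted nodes 15; deleted edges (15,5,on); added nodes 16, 17; added edges (16,2,on); (17,3,on); result: nodes: 2:P, 3:P, 5:P, 6:t1, 7:t2, 8:t3, 9:tok, 12:tok, 14:tok, 16:tok, 17:tok edges: (2,7,in); (2,8,in); (5,6,in); (6,2,out); (6,3,out); (7,5,out); (8,5,out); (9,3,on); (12,3,on); (14,2,on); (16,2,on); (17,3,on)
final:
nodes: 2:P, 3:P, 5:P, 6:t1, 7:t2, 8:t3, 9:tok, 12:tok, 14:tok, 16:tok, 17:tok
edges: (2,7,in); (2,8,in); (5,6,in); (6,2,out); (6,3,out); (7,5,out); (8,5,out); (9,3,on); (12,3,on); (14,2,on); (16,2,on); (17,3,on)


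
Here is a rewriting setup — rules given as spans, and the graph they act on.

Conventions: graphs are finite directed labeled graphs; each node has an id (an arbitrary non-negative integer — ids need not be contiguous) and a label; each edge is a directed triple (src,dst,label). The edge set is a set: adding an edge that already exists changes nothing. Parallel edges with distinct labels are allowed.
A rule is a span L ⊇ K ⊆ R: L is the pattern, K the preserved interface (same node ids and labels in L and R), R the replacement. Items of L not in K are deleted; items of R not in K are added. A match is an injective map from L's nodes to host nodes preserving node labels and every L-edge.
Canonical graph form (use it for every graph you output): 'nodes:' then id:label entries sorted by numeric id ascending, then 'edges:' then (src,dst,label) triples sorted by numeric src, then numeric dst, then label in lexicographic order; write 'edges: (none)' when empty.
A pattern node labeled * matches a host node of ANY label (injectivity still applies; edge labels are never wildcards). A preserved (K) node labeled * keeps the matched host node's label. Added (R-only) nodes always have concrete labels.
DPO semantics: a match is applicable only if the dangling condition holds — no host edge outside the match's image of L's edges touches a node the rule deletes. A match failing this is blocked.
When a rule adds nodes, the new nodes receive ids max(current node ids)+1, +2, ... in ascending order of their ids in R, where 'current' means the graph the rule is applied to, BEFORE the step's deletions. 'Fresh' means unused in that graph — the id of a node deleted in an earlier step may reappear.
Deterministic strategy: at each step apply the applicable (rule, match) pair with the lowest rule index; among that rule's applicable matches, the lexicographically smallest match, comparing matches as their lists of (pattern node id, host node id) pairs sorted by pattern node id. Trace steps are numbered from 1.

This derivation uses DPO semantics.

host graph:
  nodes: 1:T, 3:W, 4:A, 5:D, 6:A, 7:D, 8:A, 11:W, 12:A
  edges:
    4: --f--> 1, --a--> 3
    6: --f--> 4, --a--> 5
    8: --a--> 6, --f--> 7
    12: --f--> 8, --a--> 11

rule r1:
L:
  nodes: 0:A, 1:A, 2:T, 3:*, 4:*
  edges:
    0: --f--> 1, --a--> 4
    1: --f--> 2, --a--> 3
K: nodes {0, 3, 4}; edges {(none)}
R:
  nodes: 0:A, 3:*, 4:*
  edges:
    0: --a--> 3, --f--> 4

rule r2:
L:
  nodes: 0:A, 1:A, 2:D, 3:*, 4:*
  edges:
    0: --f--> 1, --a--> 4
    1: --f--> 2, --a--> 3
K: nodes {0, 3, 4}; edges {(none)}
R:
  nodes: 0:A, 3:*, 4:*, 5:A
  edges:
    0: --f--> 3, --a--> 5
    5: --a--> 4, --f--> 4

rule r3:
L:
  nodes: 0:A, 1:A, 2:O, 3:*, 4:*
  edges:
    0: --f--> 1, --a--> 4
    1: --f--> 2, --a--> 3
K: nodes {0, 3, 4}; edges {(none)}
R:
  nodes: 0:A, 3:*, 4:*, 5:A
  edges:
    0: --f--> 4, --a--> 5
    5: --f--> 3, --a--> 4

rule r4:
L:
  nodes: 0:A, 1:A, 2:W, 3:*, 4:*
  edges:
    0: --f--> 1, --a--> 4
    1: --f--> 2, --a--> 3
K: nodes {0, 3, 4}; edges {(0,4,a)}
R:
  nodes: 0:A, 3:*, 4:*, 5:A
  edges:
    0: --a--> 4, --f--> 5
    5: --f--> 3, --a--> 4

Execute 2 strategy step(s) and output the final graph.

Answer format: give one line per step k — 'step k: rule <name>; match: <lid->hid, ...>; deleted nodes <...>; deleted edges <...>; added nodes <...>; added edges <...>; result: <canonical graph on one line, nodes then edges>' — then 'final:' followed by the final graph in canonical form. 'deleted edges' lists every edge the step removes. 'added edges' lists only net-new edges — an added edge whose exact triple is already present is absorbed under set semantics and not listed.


step 1: rule r1; match: 0->6, 1->4, 2->1, 3->3, 4->5; deleted nodes 1, 4; deleted edges (4,1,f); (4,3,a); (6,4,f); (6,5,a); added nodes (none); added edges (6,3,a); (6,5,f); result: nodes: 3:W, 5:D, 6:A, 7:D, 8:A, 11:W, 12:A edges: (6,3,a); (6,5,f); (8,6,a); (8,7,f); (12,8,f); (12,11,a)
step 2: rule r2; match: 0->12, 1->8, 2->7, 3->6, 4->11; deleted nodes 7, 8; deleted edges (8,6,a); (8,7,f); (12,8,f); (12,11,a); added nodes 13; added edges (12,6,f); (12,13,a); (13,11,a); (13,11,f); result: nodes: 3:W, 5:D, 6:A, 11:W, 12:A, 13:A edges: (6,3,a); (6,5,f); (12,6,f); (12,13,a); (13,11,a); (13,11,f)
final:
nodes: 3:W, 5:D, 6:A, 11:W, 12:A, 13:A
edges: (6,3,a); (6,5,f); (12,6,f); (12,13,a); (13,11,a); (13,11,f)


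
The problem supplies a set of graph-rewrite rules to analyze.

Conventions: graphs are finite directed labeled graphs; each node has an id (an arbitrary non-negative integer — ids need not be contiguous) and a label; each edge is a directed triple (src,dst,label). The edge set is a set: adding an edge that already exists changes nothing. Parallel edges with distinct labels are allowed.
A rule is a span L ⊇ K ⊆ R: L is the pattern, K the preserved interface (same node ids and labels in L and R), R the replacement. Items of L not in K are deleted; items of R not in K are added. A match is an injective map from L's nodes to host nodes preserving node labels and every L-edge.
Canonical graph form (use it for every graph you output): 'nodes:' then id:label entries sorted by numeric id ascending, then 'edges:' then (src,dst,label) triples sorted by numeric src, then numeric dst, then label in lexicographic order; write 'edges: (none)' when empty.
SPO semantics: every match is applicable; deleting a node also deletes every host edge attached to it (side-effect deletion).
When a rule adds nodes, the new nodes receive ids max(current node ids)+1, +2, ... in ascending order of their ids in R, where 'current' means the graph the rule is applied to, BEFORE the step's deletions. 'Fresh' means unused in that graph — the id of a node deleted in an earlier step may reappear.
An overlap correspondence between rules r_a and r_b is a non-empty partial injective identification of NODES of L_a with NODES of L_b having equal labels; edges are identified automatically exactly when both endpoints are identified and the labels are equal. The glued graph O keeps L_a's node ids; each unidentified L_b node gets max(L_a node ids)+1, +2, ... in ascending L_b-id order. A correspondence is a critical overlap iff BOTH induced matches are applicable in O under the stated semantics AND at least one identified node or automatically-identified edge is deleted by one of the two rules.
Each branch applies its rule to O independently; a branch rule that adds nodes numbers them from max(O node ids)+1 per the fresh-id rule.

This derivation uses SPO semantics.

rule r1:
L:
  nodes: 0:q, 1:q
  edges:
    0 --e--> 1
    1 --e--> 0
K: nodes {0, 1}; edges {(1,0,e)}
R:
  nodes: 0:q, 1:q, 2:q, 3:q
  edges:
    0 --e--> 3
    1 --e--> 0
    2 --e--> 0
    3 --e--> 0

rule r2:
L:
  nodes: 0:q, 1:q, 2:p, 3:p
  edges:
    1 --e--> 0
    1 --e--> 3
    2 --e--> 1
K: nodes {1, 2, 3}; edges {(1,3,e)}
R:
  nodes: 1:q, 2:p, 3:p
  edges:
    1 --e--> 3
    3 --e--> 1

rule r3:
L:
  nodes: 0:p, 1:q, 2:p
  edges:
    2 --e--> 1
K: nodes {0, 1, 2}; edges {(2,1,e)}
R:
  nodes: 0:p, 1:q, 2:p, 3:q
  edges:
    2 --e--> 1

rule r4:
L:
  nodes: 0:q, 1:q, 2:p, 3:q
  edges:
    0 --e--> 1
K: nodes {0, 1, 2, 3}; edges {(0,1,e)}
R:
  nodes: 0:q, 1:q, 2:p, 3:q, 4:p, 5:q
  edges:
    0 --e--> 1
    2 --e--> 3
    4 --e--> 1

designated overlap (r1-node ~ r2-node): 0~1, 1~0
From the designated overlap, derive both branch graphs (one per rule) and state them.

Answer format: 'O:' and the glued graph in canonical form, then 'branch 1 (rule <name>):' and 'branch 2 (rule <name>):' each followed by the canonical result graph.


O:
nodes: 0:q, 1:q, 2:p, 3:p
edges: (0,1,e); (0,3,e); (1,0,e); (2,0,e)
branch 1 (rule r1):
nodes: 0:q, 1:q, 2:p, 3:p, 4:q, 5:q
edges: (0,3,e); (0,5,e); (1,0,e); (2,0,e); (4,0,e); (5,0,e)
branch 2 (rule r2):
nodes: 0:q, 2:p, 3:p
edges: (0,3,e); (3,0,e)


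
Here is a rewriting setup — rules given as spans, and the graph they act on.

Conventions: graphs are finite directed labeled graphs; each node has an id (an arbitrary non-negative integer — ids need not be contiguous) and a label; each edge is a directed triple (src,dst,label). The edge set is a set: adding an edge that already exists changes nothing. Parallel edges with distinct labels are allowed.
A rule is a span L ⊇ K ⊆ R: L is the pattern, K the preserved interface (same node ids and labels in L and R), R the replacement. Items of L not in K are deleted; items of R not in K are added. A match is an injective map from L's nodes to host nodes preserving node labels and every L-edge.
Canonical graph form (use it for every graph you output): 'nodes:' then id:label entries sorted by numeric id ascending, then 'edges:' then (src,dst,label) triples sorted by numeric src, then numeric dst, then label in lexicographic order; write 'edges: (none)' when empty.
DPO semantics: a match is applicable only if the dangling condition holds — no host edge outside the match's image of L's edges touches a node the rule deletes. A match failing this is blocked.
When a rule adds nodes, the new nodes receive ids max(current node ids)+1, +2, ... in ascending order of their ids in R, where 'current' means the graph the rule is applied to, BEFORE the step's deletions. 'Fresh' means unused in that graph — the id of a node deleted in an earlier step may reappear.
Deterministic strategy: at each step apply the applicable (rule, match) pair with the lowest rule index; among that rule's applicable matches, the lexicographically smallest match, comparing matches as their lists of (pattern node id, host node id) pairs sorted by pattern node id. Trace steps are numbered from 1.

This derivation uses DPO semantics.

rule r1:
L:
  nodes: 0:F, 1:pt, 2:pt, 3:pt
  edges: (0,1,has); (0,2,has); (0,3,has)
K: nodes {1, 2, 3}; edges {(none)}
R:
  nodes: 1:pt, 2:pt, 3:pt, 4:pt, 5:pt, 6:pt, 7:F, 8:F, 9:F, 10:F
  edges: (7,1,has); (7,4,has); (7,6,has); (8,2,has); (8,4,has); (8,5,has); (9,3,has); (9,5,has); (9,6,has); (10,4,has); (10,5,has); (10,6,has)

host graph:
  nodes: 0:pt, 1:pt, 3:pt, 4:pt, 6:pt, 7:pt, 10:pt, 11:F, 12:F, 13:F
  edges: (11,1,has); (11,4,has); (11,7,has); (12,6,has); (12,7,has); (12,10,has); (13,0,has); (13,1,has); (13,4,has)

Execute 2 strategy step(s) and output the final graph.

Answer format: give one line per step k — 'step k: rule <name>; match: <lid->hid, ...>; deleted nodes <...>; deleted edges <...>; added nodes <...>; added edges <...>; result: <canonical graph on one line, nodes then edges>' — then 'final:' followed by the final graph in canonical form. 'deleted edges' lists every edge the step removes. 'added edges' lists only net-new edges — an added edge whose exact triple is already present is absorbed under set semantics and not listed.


step 1: rule r1; match: 0->11, 1->1, 2->4, 3->7; deleted nodes 11; deleted edges (11,1,has); (11,4,has); (11,7,has); added nodes 14, 15, 16, 17, 18, 19, 20; added edges (17,1,has); (17,14,has); (17,16,has); (18,4,has); (18,14,has); (18,15,has); (19,7,has); (19,15,has); (19,16,has); (20,14,has); (20,15,has); (20,16,has); result: nodes: 0:pt, 1:pt, 3:pt, 4:pt, 6:pt, 7:pt, 10:pt, 12:F, 13:F, 14:pt, 15:pt, 16:pt, 17:F, 18:F, 19:F, 20:F edges: (12,6,has); (12,7,has); (12,10,has); (13,0,has); (13,1,has); (13,4,has); (17,1,has); (17,14,has); (17,16,has); (18,4,has); (18,14,has); (18,15,has); (19,7,has); (19,15,has); (19,16,has); (20,14,has); (20,15,has); (20,16,has)
step 2: rule r1; match: 0->12, 1->6, 2->7, 3->10; deleted nodes 12; deleted edges (12,6,has); (12,7,has); (12,10,has); added nodes 21, 22, 23, 24, 25, 26, 27; added edges (24,6,has); (24,21,has); (24,23,has); (25,7,has); (25,21,has); (25,22,has); (26,10,has); (26,22,has); (26,23,has); (27,21,has); (27,22,has); (27,23,has); result: nodes: 0:pt, 1:pt, 3:pt, 4:pt, 6:pt, 7:pt, 10:pt, 13:F, 14:pt, 15:pt, 16:pt, 17:F, 18:F, 19:F, 20:F, 21:pt, 22:pt, 23:pt, 24:F, 25:F, 26:F, 27:F edges: (13,0,has); (13,1,has); (13,4,has); (17,1,has); (17,14,has); (17,16,has); (18,4,has); (18,14,has); (18,15,has); (19,7,has); (19,15,has); (19,16,has); (20,14,has); (20,15,has); (20,16,has); (24,6,has); (24,21,has); (24,23,has); (25,7,has); (25,21,has); (25,22,has); (26,10,has); (26,22,has); (26,23,has); (27,21,has); (27,22,has); (27,23,has)
final:
nodes: 0:pt, 1:pt, 3:pt, 4:pt, 6:pt, 7:pt, 10:pt, 13:F, 14:pt, 15:pt, 16:pt, 17:F, 18:F, 19:F, 20:F, 21:pt, 22:pt, 23:pt, 24:F, 25:F, 26:F, 27:F
edges: (13,0,has); (13,1,has); (13,4,has); (17,1,has); (17,14,has); (17,16,has); (18,4,has); (18,14,has); (18,15,has); (19,7,has); (19,15,has); (19,16,has); (20,14,has); (20,15,has); (20,16,has); (24,6,has); (24,21,has); (24,23,has); (25,7,has); (25,21,has); (25,22,has); (26,10,has); (26,22,has); (26,23,has); (27,21,has); (27,22,has); (27,23,has)


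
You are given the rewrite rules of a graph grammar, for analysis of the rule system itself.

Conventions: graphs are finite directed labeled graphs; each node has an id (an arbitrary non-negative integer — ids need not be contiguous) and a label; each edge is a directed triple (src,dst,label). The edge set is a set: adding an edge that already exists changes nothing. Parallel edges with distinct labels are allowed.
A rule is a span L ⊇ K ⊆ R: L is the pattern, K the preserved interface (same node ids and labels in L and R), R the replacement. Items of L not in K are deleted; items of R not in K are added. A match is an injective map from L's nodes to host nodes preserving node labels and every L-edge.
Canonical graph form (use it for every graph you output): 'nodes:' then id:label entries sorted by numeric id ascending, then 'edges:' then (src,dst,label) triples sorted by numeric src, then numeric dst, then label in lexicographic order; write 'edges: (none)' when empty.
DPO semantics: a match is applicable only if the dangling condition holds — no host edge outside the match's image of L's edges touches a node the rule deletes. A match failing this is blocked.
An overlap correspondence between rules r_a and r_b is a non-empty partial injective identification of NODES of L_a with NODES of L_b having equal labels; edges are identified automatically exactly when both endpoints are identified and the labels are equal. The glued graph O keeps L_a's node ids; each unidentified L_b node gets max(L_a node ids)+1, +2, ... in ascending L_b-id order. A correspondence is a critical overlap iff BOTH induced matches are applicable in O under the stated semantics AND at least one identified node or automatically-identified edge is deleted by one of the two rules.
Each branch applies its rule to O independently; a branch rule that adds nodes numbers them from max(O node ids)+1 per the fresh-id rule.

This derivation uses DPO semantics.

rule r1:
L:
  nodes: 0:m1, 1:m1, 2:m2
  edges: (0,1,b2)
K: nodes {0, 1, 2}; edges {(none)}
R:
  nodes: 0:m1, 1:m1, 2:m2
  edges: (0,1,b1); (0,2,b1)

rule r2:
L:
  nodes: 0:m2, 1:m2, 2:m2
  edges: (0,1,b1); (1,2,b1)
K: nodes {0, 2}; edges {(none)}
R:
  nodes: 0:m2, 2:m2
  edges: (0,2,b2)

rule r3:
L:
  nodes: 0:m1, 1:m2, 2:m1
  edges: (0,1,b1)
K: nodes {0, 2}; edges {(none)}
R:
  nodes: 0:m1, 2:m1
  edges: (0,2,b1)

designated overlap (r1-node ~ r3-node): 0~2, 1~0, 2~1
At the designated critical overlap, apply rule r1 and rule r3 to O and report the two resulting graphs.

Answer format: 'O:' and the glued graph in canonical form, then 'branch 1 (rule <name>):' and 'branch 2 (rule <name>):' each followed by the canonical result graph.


O:
nodes: 0:m1, 1:m1, 2:m2
edges: (0,1,b2); (1,2,b1)
branch 1 (rule r1):
nodes: 0:m1, 1:m1, 2:m2
edges: (0,1,b1); (0,2,b1); (1,2,b1)
branch 2 (rule r3):
nodes: 0:m1, 1:m1
edges: (0,1,b2); (1,0,b1)


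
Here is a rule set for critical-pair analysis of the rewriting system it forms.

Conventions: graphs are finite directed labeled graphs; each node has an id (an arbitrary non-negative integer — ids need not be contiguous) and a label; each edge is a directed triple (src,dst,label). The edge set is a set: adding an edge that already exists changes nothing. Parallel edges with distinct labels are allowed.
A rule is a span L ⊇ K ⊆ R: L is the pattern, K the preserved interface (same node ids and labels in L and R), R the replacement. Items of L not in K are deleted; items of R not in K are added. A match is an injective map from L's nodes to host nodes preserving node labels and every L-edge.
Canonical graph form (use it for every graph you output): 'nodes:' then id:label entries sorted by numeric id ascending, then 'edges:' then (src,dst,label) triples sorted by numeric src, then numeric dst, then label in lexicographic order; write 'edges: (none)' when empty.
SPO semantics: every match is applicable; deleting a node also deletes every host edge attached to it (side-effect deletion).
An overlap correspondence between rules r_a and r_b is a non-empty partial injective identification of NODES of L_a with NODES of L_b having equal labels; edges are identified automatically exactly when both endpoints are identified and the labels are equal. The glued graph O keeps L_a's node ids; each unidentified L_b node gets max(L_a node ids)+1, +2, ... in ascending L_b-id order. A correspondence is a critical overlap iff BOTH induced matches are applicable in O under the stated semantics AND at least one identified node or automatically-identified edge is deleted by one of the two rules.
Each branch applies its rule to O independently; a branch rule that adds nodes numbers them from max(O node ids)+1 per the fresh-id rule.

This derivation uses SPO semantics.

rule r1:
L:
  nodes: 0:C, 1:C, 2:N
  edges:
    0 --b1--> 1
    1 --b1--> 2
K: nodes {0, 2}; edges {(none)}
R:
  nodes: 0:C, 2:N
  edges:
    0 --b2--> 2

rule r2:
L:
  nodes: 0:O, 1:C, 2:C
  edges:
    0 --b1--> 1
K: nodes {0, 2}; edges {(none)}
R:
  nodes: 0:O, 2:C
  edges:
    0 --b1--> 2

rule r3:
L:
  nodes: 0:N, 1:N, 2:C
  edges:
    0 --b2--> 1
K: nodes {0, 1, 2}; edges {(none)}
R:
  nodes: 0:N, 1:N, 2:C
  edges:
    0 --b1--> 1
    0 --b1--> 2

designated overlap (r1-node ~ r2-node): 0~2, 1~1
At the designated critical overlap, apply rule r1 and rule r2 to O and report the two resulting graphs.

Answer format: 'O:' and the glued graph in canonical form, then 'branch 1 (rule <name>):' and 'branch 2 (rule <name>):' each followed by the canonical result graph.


O:
nodes: 0:C, 1:C, 2:N, 3:O
edges: (0,1,b1); (1,2,b1); (3,1,b1)
branch 1 (rule r1):
nodes: 0:C, 2:N, 3:O
edges: (0,2,b2)
branch 2 (rule r2):
nodes: 0:C, 2:N, 3:O
edges: (3,0,b1)


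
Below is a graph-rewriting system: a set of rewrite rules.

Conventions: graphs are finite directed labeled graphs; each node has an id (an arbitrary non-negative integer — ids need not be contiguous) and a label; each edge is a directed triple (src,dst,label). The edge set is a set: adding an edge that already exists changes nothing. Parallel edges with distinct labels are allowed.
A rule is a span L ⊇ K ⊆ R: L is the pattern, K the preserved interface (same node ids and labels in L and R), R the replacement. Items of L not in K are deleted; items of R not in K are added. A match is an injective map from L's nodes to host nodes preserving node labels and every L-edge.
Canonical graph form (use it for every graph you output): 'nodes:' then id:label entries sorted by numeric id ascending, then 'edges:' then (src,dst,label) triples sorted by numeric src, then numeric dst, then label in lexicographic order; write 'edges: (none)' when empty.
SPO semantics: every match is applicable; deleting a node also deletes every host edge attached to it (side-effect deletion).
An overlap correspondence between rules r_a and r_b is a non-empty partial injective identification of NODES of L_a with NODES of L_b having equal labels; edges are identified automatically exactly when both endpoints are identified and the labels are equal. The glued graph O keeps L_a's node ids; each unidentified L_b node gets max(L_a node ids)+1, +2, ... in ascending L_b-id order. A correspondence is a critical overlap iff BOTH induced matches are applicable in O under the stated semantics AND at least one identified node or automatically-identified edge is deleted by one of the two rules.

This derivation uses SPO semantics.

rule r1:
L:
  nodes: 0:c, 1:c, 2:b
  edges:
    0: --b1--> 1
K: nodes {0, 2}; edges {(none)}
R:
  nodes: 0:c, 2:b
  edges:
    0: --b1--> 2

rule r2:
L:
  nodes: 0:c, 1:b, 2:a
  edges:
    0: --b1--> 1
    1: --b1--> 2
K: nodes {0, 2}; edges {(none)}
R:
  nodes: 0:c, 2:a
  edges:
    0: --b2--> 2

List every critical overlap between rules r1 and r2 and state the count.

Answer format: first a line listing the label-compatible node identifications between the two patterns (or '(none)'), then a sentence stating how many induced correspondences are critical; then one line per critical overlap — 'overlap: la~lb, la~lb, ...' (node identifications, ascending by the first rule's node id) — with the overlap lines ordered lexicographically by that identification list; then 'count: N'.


label-compatible node identifications between L(r1) and L(r2): 0~0, 1~0, 2~1
4 of the induced correspondences are critical overlaps of r1 and r2.
overlap: 0~0, 2~1
overlap: 1~0
overlap: 1~0, 2~1
overlap: 2~1
count: 4


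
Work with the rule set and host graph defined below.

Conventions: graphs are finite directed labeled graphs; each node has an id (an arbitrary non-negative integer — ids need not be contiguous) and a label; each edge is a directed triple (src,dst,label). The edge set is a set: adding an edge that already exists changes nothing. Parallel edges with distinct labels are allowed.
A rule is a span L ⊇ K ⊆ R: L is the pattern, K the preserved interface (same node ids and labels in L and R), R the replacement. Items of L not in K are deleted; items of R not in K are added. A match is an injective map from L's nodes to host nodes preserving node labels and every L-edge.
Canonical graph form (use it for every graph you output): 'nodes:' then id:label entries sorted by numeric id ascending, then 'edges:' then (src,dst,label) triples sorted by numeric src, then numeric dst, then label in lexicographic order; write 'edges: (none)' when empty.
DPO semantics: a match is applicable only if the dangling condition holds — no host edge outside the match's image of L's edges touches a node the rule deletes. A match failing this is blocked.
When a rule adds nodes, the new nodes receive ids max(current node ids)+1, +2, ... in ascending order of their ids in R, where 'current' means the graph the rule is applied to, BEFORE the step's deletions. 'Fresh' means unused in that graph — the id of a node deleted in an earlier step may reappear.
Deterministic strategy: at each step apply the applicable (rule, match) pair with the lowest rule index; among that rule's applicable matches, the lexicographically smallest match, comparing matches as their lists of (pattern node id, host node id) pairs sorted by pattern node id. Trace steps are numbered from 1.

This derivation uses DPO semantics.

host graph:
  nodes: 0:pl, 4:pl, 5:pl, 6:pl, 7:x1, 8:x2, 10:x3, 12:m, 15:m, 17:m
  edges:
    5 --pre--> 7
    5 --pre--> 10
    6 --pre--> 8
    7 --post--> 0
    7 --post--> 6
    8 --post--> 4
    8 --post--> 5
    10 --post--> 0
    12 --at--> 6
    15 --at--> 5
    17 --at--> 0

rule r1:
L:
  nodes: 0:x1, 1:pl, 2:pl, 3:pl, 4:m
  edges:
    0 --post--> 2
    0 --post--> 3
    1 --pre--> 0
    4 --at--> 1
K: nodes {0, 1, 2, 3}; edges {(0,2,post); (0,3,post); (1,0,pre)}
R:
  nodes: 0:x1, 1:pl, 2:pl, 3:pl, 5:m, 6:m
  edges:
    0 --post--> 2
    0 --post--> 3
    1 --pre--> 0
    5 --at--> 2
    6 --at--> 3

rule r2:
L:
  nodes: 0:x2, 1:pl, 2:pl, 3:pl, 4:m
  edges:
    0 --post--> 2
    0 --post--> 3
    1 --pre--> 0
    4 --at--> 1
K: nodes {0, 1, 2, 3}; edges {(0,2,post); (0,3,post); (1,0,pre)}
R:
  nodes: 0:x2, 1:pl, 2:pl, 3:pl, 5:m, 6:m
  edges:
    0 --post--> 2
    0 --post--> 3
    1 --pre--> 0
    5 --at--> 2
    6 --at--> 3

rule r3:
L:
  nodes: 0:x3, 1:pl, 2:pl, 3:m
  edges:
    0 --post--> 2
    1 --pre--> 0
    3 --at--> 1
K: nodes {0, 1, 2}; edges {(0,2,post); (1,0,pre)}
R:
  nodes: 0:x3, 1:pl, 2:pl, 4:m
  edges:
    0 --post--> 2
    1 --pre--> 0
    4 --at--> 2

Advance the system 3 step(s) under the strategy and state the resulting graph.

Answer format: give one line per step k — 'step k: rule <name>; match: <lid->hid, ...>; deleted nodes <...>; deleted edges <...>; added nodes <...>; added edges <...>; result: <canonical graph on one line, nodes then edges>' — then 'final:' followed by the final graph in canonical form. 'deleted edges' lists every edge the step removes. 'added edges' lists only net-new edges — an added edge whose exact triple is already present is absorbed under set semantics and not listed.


step 1: rule r1; match: 0->7, 1->5, 2->0, 3->6, 4->15; deleted nodes 15; deleted edges (15,5,at); added nodes 18, 19; added edges (18,0,at); (19,6,at); result: nodes: 0:pl, 4:pl, 5:pl, 6:pl, 7:x1, 8:x2, 10:x3, 12:m, 17:m, 18:m, 19:m edges: (5,7,pre); (5,10,pre); (6,8,pre); (7,0,post); (7,6,post); (8,4,post); (8,5,post); (10,0,post); (12,6,at); (17,0,at); (18,0,at); (19,6,at)
step 2: rule r2; match: 0->8, 1->6, 2->4, 3->5, 4->12; deleted nodes 12; deleted edges (12,6,at); added nodes 20, 21; added edges (20,4,at); (21,5,at); result: nodes: 0:pl, 4:pl, 5:pl, 6:pl, 7:x1, 8:x2, 10:x3, 17:m, 18:m, 19:m, 20:m, 21:m edges: (5,7,pre); (5,10,pre); (6,8,pre); (7,0,post); (7,6,post); (8,4,post); (8,5,post); (10,0,post); (17,0,at); (18,0,at); (19,6,at); (20,4,at); (21,5,at)
step 3: rule r1; match: 0->7, 1->5, 2->0, 3->6, 4->21; deleted nodes 21; deleted edges (21,5,at); added nodes 22, 23; added edges (22,0,at); (23,6,at); result: nodes: 0:pl, 4:pl, 5:pl, 6:pl, 7:x1, 8:x2, 10:x3, 17:m, 18:m, 19:m, 20:m, 22:m, 23:m edges: (5,7,pre); (5,10,pre); (6,8,pre); (7,0,post); (7,6,post); (8,4,post); (8,5,post); (10,0,post); (17,0,at); (18,0,at); (19,6,at); (20,4,at); (22,0,at); (23,6,at)
final:
nodes: 0:pl, 4:pl, 5:pl, 6:pl, 7:x1, 8:x2, 10:x3, 17:m, 18:m, 19:m, 20:m, 22:m, 23:m
edges: (5,7,pre); (5,10,pre); (6,8,pre); (7,0,post); (7,6,post); (8,4,post); (8,5,post); (10,0,post); (17,0,at); (18,0,at); (19,6,at); (20,4,at); (22,0,at); (23,6,at)


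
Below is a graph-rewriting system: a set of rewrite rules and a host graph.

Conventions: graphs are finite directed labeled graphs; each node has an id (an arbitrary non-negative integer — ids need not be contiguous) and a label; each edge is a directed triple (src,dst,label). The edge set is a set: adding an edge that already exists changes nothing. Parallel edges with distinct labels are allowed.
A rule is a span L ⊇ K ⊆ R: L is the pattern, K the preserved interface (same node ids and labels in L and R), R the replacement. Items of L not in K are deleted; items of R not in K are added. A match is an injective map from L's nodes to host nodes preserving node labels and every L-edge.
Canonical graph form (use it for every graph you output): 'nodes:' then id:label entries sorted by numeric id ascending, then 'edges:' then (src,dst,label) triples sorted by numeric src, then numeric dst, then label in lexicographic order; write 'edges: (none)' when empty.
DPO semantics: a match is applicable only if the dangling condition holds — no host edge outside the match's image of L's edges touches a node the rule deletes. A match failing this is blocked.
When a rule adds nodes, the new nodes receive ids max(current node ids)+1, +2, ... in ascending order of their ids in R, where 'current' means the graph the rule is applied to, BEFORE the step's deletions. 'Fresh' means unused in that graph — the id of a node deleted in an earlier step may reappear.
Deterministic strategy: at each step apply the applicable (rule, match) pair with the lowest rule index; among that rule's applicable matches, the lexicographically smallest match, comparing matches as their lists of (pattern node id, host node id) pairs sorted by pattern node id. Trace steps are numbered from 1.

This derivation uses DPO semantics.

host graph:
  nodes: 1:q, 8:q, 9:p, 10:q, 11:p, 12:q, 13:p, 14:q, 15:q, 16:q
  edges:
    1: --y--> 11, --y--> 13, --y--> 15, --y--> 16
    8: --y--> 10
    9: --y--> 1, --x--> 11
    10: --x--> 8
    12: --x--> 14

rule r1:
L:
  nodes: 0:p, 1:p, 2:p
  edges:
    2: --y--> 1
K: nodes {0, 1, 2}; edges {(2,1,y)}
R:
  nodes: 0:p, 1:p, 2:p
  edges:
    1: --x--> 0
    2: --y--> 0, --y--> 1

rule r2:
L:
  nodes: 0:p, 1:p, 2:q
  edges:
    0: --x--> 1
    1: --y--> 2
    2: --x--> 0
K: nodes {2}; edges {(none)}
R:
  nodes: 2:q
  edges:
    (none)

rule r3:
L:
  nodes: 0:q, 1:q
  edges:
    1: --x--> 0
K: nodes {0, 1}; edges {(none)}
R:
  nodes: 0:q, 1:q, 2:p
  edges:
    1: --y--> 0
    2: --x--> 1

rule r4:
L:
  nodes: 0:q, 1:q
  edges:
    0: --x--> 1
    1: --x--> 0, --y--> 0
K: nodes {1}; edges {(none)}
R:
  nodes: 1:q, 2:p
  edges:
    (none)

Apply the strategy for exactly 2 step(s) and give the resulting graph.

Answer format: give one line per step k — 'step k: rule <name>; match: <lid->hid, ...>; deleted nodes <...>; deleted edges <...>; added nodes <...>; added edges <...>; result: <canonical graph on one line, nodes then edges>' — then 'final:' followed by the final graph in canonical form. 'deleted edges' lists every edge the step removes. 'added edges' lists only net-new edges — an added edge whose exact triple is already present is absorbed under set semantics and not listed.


step 1: rule r3; match: 0->8, 1->10; deleted nodes (none); deleted edges (10,8,x); added nodes 17; added edges (10,8,y); (17,10,x); result: nodes: 1:q, 8:q, 9:p, 10:q, 11:p, 12:q, 13:p, 14:q, 15:q, 16:q, 17:p edges: (1,11,y); (1,13,y); (1,15,y); (1,16,y); (8,10,y); (9,1,y); (9,11,x); (10,8,y); (12,14,x); (17,10,x)
step 2: rule r3; match: 0->14, 1->12; deleted nodes (none); deleted edges (12,14,x); added nodes 18; added edges (12,14,y); (18,12,x); result: nodes: 1:q, 8:q, 9:p, 10:q, 11:p, 12:q, 13:p, 14:q, 15:q, 16:q, 17:p, 18:p edges: (1,11,y); (1,13,y); (1,15,y); (1,16,y); (8,10,y); (9,1,y); (9,11,x); (10,8,y); (12,14,y); (17,10,x); (18,12,x)
final:
nodes: 1:q, 8:q, 9:p, 10:q, 11:p, 12:q, 13:p, 14:q, 15:q, 16:q, 17:p, 18:p
edges: (1,11,y); (1,13,y); (1,15,y); (1,16,y); (8,10,y); (9,1,y); (9,11,x); (10,8,y); (12,14,y); (17,10,x); (18,12,x)


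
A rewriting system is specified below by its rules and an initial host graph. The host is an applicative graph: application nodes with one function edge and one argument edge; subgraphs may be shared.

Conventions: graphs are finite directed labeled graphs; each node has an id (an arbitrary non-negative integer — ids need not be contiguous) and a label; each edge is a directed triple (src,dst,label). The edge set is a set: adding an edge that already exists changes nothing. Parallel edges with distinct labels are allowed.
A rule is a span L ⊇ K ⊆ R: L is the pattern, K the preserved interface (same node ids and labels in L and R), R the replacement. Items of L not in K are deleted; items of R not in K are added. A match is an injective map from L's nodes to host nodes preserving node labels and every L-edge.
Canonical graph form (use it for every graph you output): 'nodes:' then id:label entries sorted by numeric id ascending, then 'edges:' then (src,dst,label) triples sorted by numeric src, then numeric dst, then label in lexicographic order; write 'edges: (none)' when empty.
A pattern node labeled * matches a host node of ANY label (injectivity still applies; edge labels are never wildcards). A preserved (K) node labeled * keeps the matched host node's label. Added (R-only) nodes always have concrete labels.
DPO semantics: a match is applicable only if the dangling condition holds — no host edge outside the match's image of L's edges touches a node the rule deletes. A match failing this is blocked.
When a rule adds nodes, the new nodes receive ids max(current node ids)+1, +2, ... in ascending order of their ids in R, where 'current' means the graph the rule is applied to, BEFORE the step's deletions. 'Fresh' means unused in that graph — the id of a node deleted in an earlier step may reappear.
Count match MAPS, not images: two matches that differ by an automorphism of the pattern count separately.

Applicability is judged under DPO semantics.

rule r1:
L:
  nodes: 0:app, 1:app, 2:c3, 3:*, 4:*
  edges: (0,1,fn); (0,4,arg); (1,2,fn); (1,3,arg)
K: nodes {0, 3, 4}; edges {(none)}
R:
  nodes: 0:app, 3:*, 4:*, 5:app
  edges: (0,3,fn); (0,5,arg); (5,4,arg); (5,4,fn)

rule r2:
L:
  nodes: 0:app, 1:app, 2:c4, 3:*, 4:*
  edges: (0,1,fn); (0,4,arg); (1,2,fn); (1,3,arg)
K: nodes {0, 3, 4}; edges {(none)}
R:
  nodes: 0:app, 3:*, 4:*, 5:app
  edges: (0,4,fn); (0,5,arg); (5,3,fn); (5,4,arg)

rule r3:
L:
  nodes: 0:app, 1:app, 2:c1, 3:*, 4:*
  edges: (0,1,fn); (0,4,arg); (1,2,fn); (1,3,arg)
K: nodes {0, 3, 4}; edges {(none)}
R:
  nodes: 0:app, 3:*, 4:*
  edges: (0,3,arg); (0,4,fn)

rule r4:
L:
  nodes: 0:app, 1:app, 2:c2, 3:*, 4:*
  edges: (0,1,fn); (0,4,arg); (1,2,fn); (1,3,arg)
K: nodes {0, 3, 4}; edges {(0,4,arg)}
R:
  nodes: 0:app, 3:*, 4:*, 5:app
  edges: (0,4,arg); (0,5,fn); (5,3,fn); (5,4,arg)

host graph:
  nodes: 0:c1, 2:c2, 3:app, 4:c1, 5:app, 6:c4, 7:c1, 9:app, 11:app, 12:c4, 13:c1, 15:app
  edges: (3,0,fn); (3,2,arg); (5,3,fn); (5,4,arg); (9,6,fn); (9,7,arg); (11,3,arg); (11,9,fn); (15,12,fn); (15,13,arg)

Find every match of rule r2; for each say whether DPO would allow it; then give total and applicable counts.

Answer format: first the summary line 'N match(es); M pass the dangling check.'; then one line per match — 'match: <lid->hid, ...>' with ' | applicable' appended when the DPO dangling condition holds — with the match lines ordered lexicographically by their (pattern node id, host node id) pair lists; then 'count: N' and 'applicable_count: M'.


1 match(es); 1 pass the dangling check.
match: 0->11, 1->9, 2->6, 3->7, 4->3 | applicable
count: 1
applicable_count: 1
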